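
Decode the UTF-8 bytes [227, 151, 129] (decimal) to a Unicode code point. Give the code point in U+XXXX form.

Leading byte 0xE3 = 11100011 matches 1110xxxx → 3-byte sequence.
Byte 1: 0xE3 = 11100011, payload 0011 (4 bits).
Byte 2: 0x97 = 10010111 (10xxxxxx ✓), payload 010111.
Byte 3: 0x81 = 10000001 (10xxxxxx ✓), payload 000001.
Concatenate: 0011010111000001 = 0x35C1 (16 bits → U+35C1).

U+35C1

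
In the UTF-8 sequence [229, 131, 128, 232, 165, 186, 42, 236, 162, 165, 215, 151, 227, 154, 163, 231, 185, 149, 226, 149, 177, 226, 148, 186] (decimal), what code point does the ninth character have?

Offset 0: leading byte 0xE5 = 11100101 → 3-byte char #1 = E5 83 80.
Offset 3: leading byte 0xE8 = 11101000 → 3-byte char #2 = E8 A5 BA.
Offset 6: leading byte 0x2A = 00101010 → 1-byte char #3 = 2A.
Offset 7: leading byte 0xEC = 11101100 → 3-byte char #4 = EC A2 A5.
Offset 10: leading byte 0xD7 = 11010111 → 2-byte char #5 = D7 97.
Offset 12: leading byte 0xE3 = 11100011 → 3-byte char #6 = E3 9A A3.
Offset 15: leading byte 0xE7 = 11100111 → 3-byte char #7 = E7 B9 95.
Offset 18: leading byte 0xE2 = 11100010 → 3-byte char #8 = E2 95 B1.
Offset 21: leading byte 0xE2 = 11100010 → 3-byte char #9 = E2 94 BA.
Leading byte 0xE2 = 11100010 matches 1110xxxx → 3-byte sequence.
Byte 1: 0xE2 = 11100010, payload 0010 (4 bits).
Byte 2: 0x94 = 10010100 (10xxxxxx ✓), payload 010100.
Byte 3: 0xBA = 10111010 (10xxxxxx ✓), payload 111010.
Concatenate: 0010010100111010 = 0x253A (16 bits → U+253A).

U+253A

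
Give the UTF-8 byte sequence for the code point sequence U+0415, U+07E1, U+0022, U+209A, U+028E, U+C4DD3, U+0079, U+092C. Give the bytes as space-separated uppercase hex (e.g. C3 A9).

D0 95 DF A1 22 E2 82 9A CA 8E F3 84 B7 93 79 E0 A4 AC

U+0415: 2-byte form → D0 95.
U+07E1: 2-byte form → DF A1.
U+0022: 1-byte form → 22.
U+209A: 3-byte form → E2 82 9A.
U+028E: 2-byte form → CA 8E.
U+C4DD3: 4-byte form → F3 84 B7 93.
U+0079: 1-byte form → 79.
U+092C: 3-byte form → E0 A4 AC.
Concatenated (18 bytes): D0 95 DF A1 22 E2 82 9A CA 8E F3 84 B7 93 79 E0 A4 AC.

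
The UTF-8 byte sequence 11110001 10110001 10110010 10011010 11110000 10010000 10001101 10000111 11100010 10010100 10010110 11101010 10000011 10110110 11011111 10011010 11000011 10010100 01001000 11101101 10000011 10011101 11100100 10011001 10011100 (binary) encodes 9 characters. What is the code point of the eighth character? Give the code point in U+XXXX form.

Offset 0: leading byte 0xF1 = 11110001 → 4-byte char #1 = F1 B1 B2 9A.
Offset 4: leading byte 0xF0 = 11110000 → 4-byte char #2 = F0 90 8D 87.
Offset 8: leading byte 0xE2 = 11100010 → 3-byte char #3 = E2 94 96.
Offset 11: leading byte 0xEA = 11101010 → 3-byte char #4 = EA 83 B6.
Offset 14: leading byte 0xDF = 11011111 → 2-byte char #5 = DF 9A.
Offset 16: leading byte 0xC3 = 11000011 → 2-byte char #6 = C3 94.
Offset 18: leading byte 0x48 = 01001000 → 1-byte char #7 = 48.
Offset 19: leading byte 0xED = 11101101 → 3-byte char #8 = ED 83 9D.
Leading byte 0xED = 11101101 matches 1110xxxx → 3-byte sequence.
Byte 1: 0xED = 11101101, payload 1101 (4 bits).
Byte 2: 0x83 = 10000011 (10xxxxxx ✓), payload 000011.
Byte 3: 0x9D = 10011101 (10xxxxxx ✓), payload 011101.
Concatenate: 1101000011011101 = 0xD0DD (16 bits → U+D0DD).

U+D0DD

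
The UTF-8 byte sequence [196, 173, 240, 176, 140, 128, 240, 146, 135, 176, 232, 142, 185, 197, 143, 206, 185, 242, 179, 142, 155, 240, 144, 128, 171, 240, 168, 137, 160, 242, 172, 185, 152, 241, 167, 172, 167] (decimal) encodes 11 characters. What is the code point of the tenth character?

Offset 0: leading byte 0xC4 = 11000100 → 2-byte char #1 = C4 AD.
Offset 2: leading byte 0xF0 = 11110000 → 4-byte char #2 = F0 B0 8C 80.
Offset 6: leading byte 0xF0 = 11110000 → 4-byte char #3 = F0 92 87 B0.
Offset 10: leading byte 0xE8 = 11101000 → 3-byte char #4 = E8 8E B9.
Offset 13: leading byte 0xC5 = 11000101 → 2-byte char #5 = C5 8F.
Offset 15: leading byte 0xCE = 11001110 → 2-byte char #6 = CE B9.
Offset 17: leading byte 0xF2 = 11110010 → 4-byte char #7 = F2 B3 8E 9B.
Offset 21: leading byte 0xF0 = 11110000 → 4-byte char #8 = F0 90 80 AB.
Offset 25: leading byte 0xF0 = 11110000 → 4-byte char #9 = F0 A8 89 A0.
Offset 29: leading byte 0xF2 = 11110010 → 4-byte char #10 = F2 AC B9 98.
Leading byte 0xF2 = 11110010 matches 11110xxx → 4-byte sequence.
Byte 1: 0xF2 = 11110010, payload 010 (3 bits).
Byte 2: 0xAC = 10101100 (10xxxxxx ✓), payload 101100.
Byte 3: 0xB9 = 10111001 (10xxxxxx ✓), payload 111001.
Byte 4: 0x98 = 10011000 (10xxxxxx ✓), payload 011000.
Concatenate: 010101100111001011000 = 0xACE58 (21 bits → U+ACE58).

U+ACE58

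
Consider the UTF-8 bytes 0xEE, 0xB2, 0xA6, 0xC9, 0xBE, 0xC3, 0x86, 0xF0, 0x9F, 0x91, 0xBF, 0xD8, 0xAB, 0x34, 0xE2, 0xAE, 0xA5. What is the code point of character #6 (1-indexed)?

U+0034

Offset 0: leading byte 0xEE = 11101110 → 3-byte char #1 = EE B2 A6.
Offset 3: leading byte 0xC9 = 11001001 → 2-byte char #2 = C9 BE.
Offset 5: leading byte 0xC3 = 11000011 → 2-byte char #3 = C3 86.
Offset 7: leading byte 0xF0 = 11110000 → 4-byte char #4 = F0 9F 91 BF.
Offset 11: leading byte 0xD8 = 11011000 → 2-byte char #5 = D8 AB.
Offset 13: leading byte 0x34 = 00110100 → 1-byte char #6 = 34.
Leading byte 0x34 = 00110100 matches 0xxxxxxx → 1-byte sequence.
Byte 1: 0x34 = 00110100, payload 0110100 (7 bits).
Concatenate: 0110100 = 0x34 (7 bits → U+0034).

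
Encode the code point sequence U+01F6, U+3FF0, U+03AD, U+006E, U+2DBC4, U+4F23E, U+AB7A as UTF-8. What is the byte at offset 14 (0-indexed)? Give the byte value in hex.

0x88

U+01F6 → 2-byte form C7 B6 at offsets 0–1.
U+3FF0 → 3-byte form E3 BF B0 at offsets 2–4.
U+03AD → 2-byte form CE AD at offsets 5–6.
U+006E → 1-byte form 6E at offsets 7–7.
U+2DBC4 → 4-byte form F0 AD AF 84 at offsets 8–11.
U+4F23E → 4-byte form F1 8F 88 BE at offsets 12–15.
Offset 14 falls in char 6's range; it's byte 3 of F1 8F 88 BE = 0x88.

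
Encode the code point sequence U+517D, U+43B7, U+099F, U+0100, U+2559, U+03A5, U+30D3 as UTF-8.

E5 85 BD E4 8E B7 E0 A6 9F C4 80 E2 95 99 CE A5 E3 83 93

U+517D: 3-byte form → E5 85 BD.
U+43B7: 3-byte form → E4 8E B7.
U+099F: 3-byte form → E0 A6 9F.
U+0100: 2-byte form → C4 80.
U+2559: 3-byte form → E2 95 99.
U+03A5: 2-byte form → CE A5.
U+30D3: 3-byte form → E3 83 93.
Concatenated (19 bytes): E5 85 BD E4 8E B7 E0 A6 9F C4 80 E2 95 99 CE A5 E3 83 93.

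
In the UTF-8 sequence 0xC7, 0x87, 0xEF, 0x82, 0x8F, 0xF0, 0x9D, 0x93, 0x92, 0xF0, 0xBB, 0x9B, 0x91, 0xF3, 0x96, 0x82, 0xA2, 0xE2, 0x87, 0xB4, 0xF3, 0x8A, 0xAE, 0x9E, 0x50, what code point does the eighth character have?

U+0050

Offset 0: leading byte 0xC7 = 11000111 → 2-byte char #1 = C7 87.
Offset 2: leading byte 0xEF = 11101111 → 3-byte char #2 = EF 82 8F.
Offset 5: leading byte 0xF0 = 11110000 → 4-byte char #3 = F0 9D 93 92.
Offset 9: leading byte 0xF0 = 11110000 → 4-byte char #4 = F0 BB 9B 91.
Offset 13: leading byte 0xF3 = 11110011 → 4-byte char #5 = F3 96 82 A2.
Offset 17: leading byte 0xE2 = 11100010 → 3-byte char #6 = E2 87 B4.
Offset 20: leading byte 0xF3 = 11110011 → 4-byte char #7 = F3 8A AE 9E.
Offset 24: leading byte 0x50 = 01010000 → 1-byte char #8 = 50.
Leading byte 0x50 = 01010000 matches 0xxxxxxx → 1-byte sequence.
Byte 1: 0x50 = 01010000, payload 1010000 (7 bits).
Concatenate: 1010000 = 0x50 (7 bits → U+0050).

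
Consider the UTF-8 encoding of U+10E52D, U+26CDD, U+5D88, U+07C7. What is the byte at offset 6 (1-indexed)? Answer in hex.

0xA6

1-indexed offset 6 is 0-indexed offset 5.
U+10E52D → 4-byte form F4 8E 94 AD at offsets 0–3.
U+26CDD → 4-byte form F0 A6 B3 9D at offsets 4–7.
Offset 5 falls in char 2's range; it's byte 2 of F0 A6 B3 9D = 0xA6.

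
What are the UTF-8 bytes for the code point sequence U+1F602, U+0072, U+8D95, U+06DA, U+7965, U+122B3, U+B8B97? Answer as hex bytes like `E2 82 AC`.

U+1F602: 4-byte form → F0 9F 98 82.
U+0072: 1-byte form → 72.
U+8D95: 3-byte form → E8 B6 95.
U+06DA: 2-byte form → DB 9A.
U+7965: 3-byte form → E7 A5 A5.
U+122B3: 4-byte form → F0 92 8A B3.
U+B8B97: 4-byte form → F2 B8 AE 97.
Concatenated (21 bytes): F0 9F 98 82 72 E8 B6 95 DB 9A E7 A5 A5 F0 92 8A B3 F2 B8 AE 97.

F0 9F 98 82 72 E8 B6 95 DB 9A E7 A5 A5 F0 92 8A B3 F2 B8 AE 97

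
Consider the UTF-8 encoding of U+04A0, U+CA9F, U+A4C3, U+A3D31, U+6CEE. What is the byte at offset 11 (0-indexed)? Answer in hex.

U+04A0 → 2-byte form D2 A0 at offsets 0–1.
U+CA9F → 3-byte form EC AA 9F at offsets 2–4.
U+A4C3 → 3-byte form EA 93 83 at offsets 5–7.
U+A3D31 → 4-byte form F2 A3 B4 B1 at offsets 8–11.
Offset 11 falls in char 4's range; it's byte 4 of F2 A3 B4 B1 = 0xB1.

0xB1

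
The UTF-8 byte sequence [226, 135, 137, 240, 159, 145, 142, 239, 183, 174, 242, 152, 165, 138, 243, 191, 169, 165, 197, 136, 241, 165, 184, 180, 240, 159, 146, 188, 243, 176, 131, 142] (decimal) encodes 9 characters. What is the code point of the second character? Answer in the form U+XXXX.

U+1F44E

Offset 0: leading byte 0xE2 = 11100010 → 3-byte char #1 = E2 87 89.
Offset 3: leading byte 0xF0 = 11110000 → 4-byte char #2 = F0 9F 91 8E.
Leading byte 0xF0 = 11110000 matches 11110xxx → 4-byte sequence.
Byte 1: 0xF0 = 11110000, payload 000 (3 bits).
Byte 2: 0x9F = 10011111 (10xxxxxx ✓), payload 011111.
Byte 3: 0x91 = 10010001 (10xxxxxx ✓), payload 010001.
Byte 4: 0x8E = 10001110 (10xxxxxx ✓), payload 001110.
Concatenate: 000011111010001001110 = 0x1F44E (21 bits → U+1F44E).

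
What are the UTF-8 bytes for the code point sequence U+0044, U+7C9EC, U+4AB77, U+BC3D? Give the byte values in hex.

44 F1 BC A7 AC F1 8A AD B7 EB B0 BD

U+0044: 1-byte form → 44.
U+7C9EC: 4-byte form → F1 BC A7 AC.
U+4AB77: 4-byte form → F1 8A AD B7.
U+BC3D: 3-byte form → EB B0 BD.
Concatenated (12 bytes): 44 F1 BC A7 AC F1 8A AD B7 EB B0 BD.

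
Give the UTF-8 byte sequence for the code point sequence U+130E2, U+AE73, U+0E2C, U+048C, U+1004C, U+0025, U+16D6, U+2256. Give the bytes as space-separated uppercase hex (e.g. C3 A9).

F0 93 83 A2 EA B9 B3 E0 B8 AC D2 8C F0 90 81 8C 25 E1 9B 96 E2 89 96

U+130E2: 4-byte form → F0 93 83 A2.
U+AE73: 3-byte form → EA B9 B3.
U+0E2C: 3-byte form → E0 B8 AC.
U+048C: 2-byte form → D2 8C.
U+1004C: 4-byte form → F0 90 81 8C.
U+0025: 1-byte form → 25.
U+16D6: 3-byte form → E1 9B 96.
U+2256: 3-byte form → E2 89 96.
Concatenated (23 bytes): F0 93 83 A2 EA B9 B3 E0 B8 AC D2 8C F0 90 81 8C 25 E1 9B 96 E2 89 96.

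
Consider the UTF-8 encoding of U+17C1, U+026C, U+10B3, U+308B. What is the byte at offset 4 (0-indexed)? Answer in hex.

0xAC

U+17C1 → 3-byte form E1 9F 81 at offsets 0–2.
U+026C → 2-byte form C9 AC at offsets 3–4.
Offset 4 falls in char 2's range; it's byte 2 of C9 AC = 0xAC.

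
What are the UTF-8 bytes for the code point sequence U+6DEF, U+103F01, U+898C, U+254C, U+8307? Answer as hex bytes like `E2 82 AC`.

E6 B7 AF F4 83 BC 81 E8 A6 8C E2 95 8C E8 8C 87

U+6DEF: 3-byte form → E6 B7 AF.
U+103F01: 4-byte form → F4 83 BC 81.
U+898C: 3-byte form → E8 A6 8C.
U+254C: 3-byte form → E2 95 8C.
U+8307: 3-byte form → E8 8C 87.
Concatenated (16 bytes): E6 B7 AF F4 83 BC 81 E8 A6 8C E2 95 8C E8 8C 87.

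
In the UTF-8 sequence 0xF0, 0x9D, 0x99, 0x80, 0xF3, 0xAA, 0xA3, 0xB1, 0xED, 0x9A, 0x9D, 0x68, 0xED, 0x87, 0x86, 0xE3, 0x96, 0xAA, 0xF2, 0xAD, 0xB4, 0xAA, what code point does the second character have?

U+EA8F1

Offset 0: leading byte 0xF0 = 11110000 → 4-byte char #1 = F0 9D 99 80.
Offset 4: leading byte 0xF3 = 11110011 → 4-byte char #2 = F3 AA A3 B1.
Leading byte 0xF3 = 11110011 matches 11110xxx → 4-byte sequence.
Byte 1: 0xF3 = 11110011, payload 011 (3 bits).
Byte 2: 0xAA = 10101010 (10xxxxxx ✓), payload 101010.
Byte 3: 0xA3 = 10100011 (10xxxxxx ✓), payload 100011.
Byte 4: 0xB1 = 10110001 (10xxxxxx ✓), payload 110001.
Concatenate: 011101010100011110001 = 0xEA8F1 (21 bits → U+EA8F1).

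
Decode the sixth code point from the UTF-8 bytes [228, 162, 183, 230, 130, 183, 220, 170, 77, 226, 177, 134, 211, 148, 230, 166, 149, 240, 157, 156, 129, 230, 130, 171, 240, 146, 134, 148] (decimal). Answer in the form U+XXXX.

Offset 0: leading byte 0xE4 = 11100100 → 3-byte char #1 = E4 A2 B7.
Offset 3: leading byte 0xE6 = 11100110 → 3-byte char #2 = E6 82 B7.
Offset 6: leading byte 0xDC = 11011100 → 2-byte char #3 = DC AA.
Offset 8: leading byte 0x4D = 01001101 → 1-byte char #4 = 4D.
Offset 9: leading byte 0xE2 = 11100010 → 3-byte char #5 = E2 B1 86.
Offset 12: leading byte 0xD3 = 11010011 → 2-byte char #6 = D3 94.
Leading byte 0xD3 = 11010011 matches 110xxxxx → 2-byte sequence.
Byte 1: 0xD3 = 11010011, payload 10011 (5 bits).
Byte 2: 0x94 = 10010100 (10xxxxxx ✓), payload 010100.
Concatenate: 10011010100 = 0x4D4 (11 bits → U+04D4).

U+04D4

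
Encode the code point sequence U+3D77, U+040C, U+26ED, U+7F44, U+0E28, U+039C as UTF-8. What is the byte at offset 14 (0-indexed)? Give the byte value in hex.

0xCE

U+3D77 → 3-byte form E3 B5 B7 at offsets 0–2.
U+040C → 2-byte form D0 8C at offsets 3–4.
U+26ED → 3-byte form E2 9B AD at offsets 5–7.
U+7F44 → 3-byte form E7 BD 84 at offsets 8–10.
U+0E28 → 3-byte form E0 B8 A8 at offsets 11–13.
U+039C → 2-byte form CE 9C at offsets 14–15.
Offset 14 falls in char 6's range; it's byte 1 of CE 9C = 0xCE.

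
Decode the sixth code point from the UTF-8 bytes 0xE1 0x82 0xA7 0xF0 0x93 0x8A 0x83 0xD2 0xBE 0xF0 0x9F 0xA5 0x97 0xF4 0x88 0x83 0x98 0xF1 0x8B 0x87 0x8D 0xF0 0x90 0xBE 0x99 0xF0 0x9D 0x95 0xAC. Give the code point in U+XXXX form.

U+4B1CD

Offset 0: leading byte 0xE1 = 11100001 → 3-byte char #1 = E1 82 A7.
Offset 3: leading byte 0xF0 = 11110000 → 4-byte char #2 = F0 93 8A 83.
Offset 7: leading byte 0xD2 = 11010010 → 2-byte char #3 = D2 BE.
Offset 9: leading byte 0xF0 = 11110000 → 4-byte char #4 = F0 9F A5 97.
Offset 13: leading byte 0xF4 = 11110100 → 4-byte char #5 = F4 88 83 98.
Offset 17: leading byte 0xF1 = 11110001 → 4-byte char #6 = F1 8B 87 8D.
Leading byte 0xF1 = 11110001 matches 11110xxx → 4-byte sequence.
Byte 1: 0xF1 = 11110001, payload 001 (3 bits).
Byte 2: 0x8B = 10001011 (10xxxxxx ✓), payload 001011.
Byte 3: 0x87 = 10000111 (10xxxxxx ✓), payload 000111.
Byte 4: 0x8D = 10001101 (10xxxxxx ✓), payload 001101.
Concatenate: 001001011000111001101 = 0x4B1CD (21 bits → U+4B1CD).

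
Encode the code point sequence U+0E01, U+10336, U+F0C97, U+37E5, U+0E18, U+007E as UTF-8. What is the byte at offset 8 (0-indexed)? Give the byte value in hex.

0xB0

U+0E01 → 3-byte form E0 B8 81 at offsets 0–2.
U+10336 → 4-byte form F0 90 8C B6 at offsets 3–6.
U+F0C97 → 4-byte form F3 B0 B2 97 at offsets 7–10.
Offset 8 falls in char 3's range; it's byte 2 of F3 B0 B2 97 = 0xB0.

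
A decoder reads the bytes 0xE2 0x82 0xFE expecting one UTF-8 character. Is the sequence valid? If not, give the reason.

Leading byte 0xE2 = 11100010 → 3-byte form.
Byte 3 is 0xFE = 11111110, which is not 10xxxxxx — expected a continuation byte.

invalid (non-continuation byte where continuation expected)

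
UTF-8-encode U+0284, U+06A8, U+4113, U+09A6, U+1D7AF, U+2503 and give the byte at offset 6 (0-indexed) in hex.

0x93

U+0284 → 2-byte form CA 84 at offsets 0–1.
U+06A8 → 2-byte form DA A8 at offsets 2–3.
U+4113 → 3-byte form E4 84 93 at offsets 4–6.
Offset 6 falls in char 3's range; it's byte 3 of E4 84 93 = 0x93.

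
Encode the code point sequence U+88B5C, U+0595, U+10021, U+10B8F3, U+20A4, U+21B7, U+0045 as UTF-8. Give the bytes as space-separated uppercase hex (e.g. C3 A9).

U+88B5C: 4-byte form → F2 88 AD 9C.
U+0595: 2-byte form → D6 95.
U+10021: 4-byte form → F0 90 80 A1.
U+10B8F3: 4-byte form → F4 8B A3 B3.
U+20A4: 3-byte form → E2 82 A4.
U+21B7: 3-byte form → E2 86 B7.
U+0045: 1-byte form → 45.
Concatenated (21 bytes): F2 88 AD 9C D6 95 F0 90 80 A1 F4 8B A3 B3 E2 82 A4 E2 86 B7 45.

F2 88 AD 9C D6 95 F0 90 80 A1 F4 8B A3 B3 E2 82 A4 E2 86 B7 45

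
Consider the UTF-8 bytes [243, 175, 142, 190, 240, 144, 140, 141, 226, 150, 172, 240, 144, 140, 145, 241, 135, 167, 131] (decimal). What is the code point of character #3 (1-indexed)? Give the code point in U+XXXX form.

U+25AC

Offset 0: leading byte 0xF3 = 11110011 → 4-byte char #1 = F3 AF 8E BE.
Offset 4: leading byte 0xF0 = 11110000 → 4-byte char #2 = F0 90 8C 8D.
Offset 8: leading byte 0xE2 = 11100010 → 3-byte char #3 = E2 96 AC.
Leading byte 0xE2 = 11100010 matches 1110xxxx → 3-byte sequence.
Byte 1: 0xE2 = 11100010, payload 0010 (4 bits).
Byte 2: 0x96 = 10010110 (10xxxxxx ✓), payload 010110.
Byte 3: 0xAC = 10101100 (10xxxxxx ✓), payload 101100.
Concatenate: 0010010110101100 = 0x25AC (16 bits → U+25AC).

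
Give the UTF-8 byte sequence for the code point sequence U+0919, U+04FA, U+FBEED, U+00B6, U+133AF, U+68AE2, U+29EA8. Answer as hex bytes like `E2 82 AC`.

U+0919: 3-byte form → E0 A4 99.
U+04FA: 2-byte form → D3 BA.
U+FBEED: 4-byte form → F3 BB BB AD.
U+00B6: 2-byte form → C2 B6.
U+133AF: 4-byte form → F0 93 8E AF.
U+68AE2: 4-byte form → F1 A8 AB A2.
U+29EA8: 4-byte form → F0 A9 BA A8.
Concatenated (23 bytes): E0 A4 99 D3 BA F3 BB BB AD C2 B6 F0 93 8E AF F1 A8 AB A2 F0 A9 BA A8.

E0 A4 99 D3 BA F3 BB BB AD C2 B6 F0 93 8E AF F1 A8 AB A2 F0 A9 BA A8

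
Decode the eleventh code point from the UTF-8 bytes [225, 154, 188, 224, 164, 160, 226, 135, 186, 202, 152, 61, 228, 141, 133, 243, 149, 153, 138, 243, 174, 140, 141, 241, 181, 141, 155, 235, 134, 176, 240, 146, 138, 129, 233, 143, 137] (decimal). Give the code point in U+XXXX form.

Offset 0: leading byte 0xE1 = 11100001 → 3-byte char #1 = E1 9A BC.
Offset 3: leading byte 0xE0 = 11100000 → 3-byte char #2 = E0 A4 A0.
Offset 6: leading byte 0xE2 = 11100010 → 3-byte char #3 = E2 87 BA.
Offset 9: leading byte 0xCA = 11001010 → 2-byte char #4 = CA 98.
Offset 11: leading byte 0x3D = 00111101 → 1-byte char #5 = 3D.
Offset 12: leading byte 0xE4 = 11100100 → 3-byte char #6 = E4 8D 85.
Offset 15: leading byte 0xF3 = 11110011 → 4-byte char #7 = F3 95 99 8A.
Offset 19: leading byte 0xF3 = 11110011 → 4-byte char #8 = F3 AE 8C 8D.
Offset 23: leading byte 0xF1 = 11110001 → 4-byte char #9 = F1 B5 8D 9B.
Offset 27: leading byte 0xEB = 11101011 → 3-byte char #10 = EB 86 B0.
Offset 30: leading byte 0xF0 = 11110000 → 4-byte char #11 = F0 92 8A 81.
Leading byte 0xF0 = 11110000 matches 11110xxx → 4-byte sequence.
Byte 1: 0xF0 = 11110000, payload 000 (3 bits).
Byte 2: 0x92 = 10010010 (10xxxxxx ✓), payload 010010.
Byte 3: 0x8A = 10001010 (10xxxxxx ✓), payload 001010.
Byte 4: 0x81 = 10000001 (10xxxxxx ✓), payload 000001.
Concatenate: 000010010001010000001 = 0x12281 (21 bits → U+12281).

U+12281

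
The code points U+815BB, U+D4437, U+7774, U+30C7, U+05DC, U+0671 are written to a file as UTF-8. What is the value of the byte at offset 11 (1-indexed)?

0xB4

1-indexed offset 11 is 0-indexed offset 10.
U+815BB → 4-byte form F2 81 96 BB at offsets 0–3.
U+D4437 → 4-byte form F3 94 90 B7 at offsets 4–7.
U+7774 → 3-byte form E7 9D B4 at offsets 8–10.
Offset 10 falls in char 3's range; it's byte 3 of E7 9D B4 = 0xB4.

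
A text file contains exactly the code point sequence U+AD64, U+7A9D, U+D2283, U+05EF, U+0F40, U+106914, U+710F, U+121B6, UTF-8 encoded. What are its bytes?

U+AD64: 3-byte form → EA B5 A4.
U+7A9D: 3-byte form → E7 AA 9D.
U+D2283: 4-byte form → F3 92 8A 83.
U+05EF: 2-byte form → D7 AF.
U+0F40: 3-byte form → E0 BD 80.
U+106914: 4-byte form → F4 86 A4 94.
U+710F: 3-byte form → E7 84 8F.
U+121B6: 4-byte form → F0 92 86 B6.
Concatenated (26 bytes): EA B5 A4 E7 AA 9D F3 92 8A 83 D7 AF E0 BD 80 F4 86 A4 94 E7 84 8F F0 92 86 B6.

EA B5 A4 E7 AA 9D F3 92 8A 83 D7 AF E0 BD 80 F4 86 A4 94 E7 84 8F F0 92 86 B6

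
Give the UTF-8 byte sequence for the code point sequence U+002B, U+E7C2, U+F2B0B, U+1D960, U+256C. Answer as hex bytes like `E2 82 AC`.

U+002B: 1-byte form → 2B.
U+E7C2: 3-byte form → EE 9F 82.
U+F2B0B: 4-byte form → F3 B2 AC 8B.
U+1D960: 4-byte form → F0 9D A5 A0.
U+256C: 3-byte form → E2 95 AC.
Concatenated (15 bytes): 2B EE 9F 82 F3 B2 AC 8B F0 9D A5 A0 E2 95 AC.

2B EE 9F 82 F3 B2 AC 8B F0 9D A5 A0 E2 95 AC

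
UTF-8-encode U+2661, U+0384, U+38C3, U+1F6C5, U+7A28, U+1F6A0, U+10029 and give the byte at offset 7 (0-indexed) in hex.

0x83

U+2661 → 3-byte form E2 99 A1 at offsets 0–2.
U+0384 → 2-byte form CE 84 at offsets 3–4.
U+38C3 → 3-byte form E3 A3 83 at offsets 5–7.
Offset 7 falls in char 3's range; it's byte 3 of E3 A3 83 = 0x83.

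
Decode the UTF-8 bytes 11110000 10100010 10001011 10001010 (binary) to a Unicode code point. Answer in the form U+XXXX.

U+222CA

Leading byte 0xF0 = 11110000 matches 11110xxx → 4-byte sequence.
Byte 1: 0xF0 = 11110000, payload 000 (3 bits).
Byte 2: 0xA2 = 10100010 (10xxxxxx ✓), payload 100010.
Byte 3: 0x8B = 10001011 (10xxxxxx ✓), payload 001011.
Byte 4: 0x8A = 10001010 (10xxxxxx ✓), payload 001010.
Concatenate: 000100010001011001010 = 0x222CA (21 bits → U+222CA).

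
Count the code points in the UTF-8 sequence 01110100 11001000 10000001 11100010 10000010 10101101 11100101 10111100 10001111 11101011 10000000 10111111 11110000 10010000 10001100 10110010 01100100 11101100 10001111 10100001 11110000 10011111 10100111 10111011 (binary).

Byte at offset 0: 0x74 = 01110100 → 1-byte char (#1). Advance 1.
Byte at offset 1: 0xC8 = 11001000 → 2-byte char (#2). Advance 2.
Byte at offset 3: 0xE2 = 11100010 → 3-byte char (#3). Advance 3.
Byte at offset 6: 0xE5 = 11100101 → 3-byte char (#4). Advance 3.
Byte at offset 9: 0xEB = 11101011 → 3-byte char (#5). Advance 3.
Byte at offset 12: 0xF0 = 11110000 → 4-byte char (#6). Advance 4.
Byte at offset 16: 0x64 = 01100100 → 1-byte char (#7). Advance 1.
Byte at offset 17: 0xEC = 11101100 → 3-byte char (#8). Advance 3.
Byte at offset 20: 0xF0 = 11110000 → 4-byte char (#9). Advance 4.
Reached end at offset 24 after 9 code points.

9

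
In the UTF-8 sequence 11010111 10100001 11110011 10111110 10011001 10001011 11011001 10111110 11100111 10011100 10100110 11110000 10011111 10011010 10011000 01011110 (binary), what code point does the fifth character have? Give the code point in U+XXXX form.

U+1F698

Offset 0: leading byte 0xD7 = 11010111 → 2-byte char #1 = D7 A1.
Offset 2: leading byte 0xF3 = 11110011 → 4-byte char #2 = F3 BE 99 8B.
Offset 6: leading byte 0xD9 = 11011001 → 2-byte char #3 = D9 BE.
Offset 8: leading byte 0xE7 = 11100111 → 3-byte char #4 = E7 9C A6.
Offset 11: leading byte 0xF0 = 11110000 → 4-byte char #5 = F0 9F 9A 98.
Leading byte 0xF0 = 11110000 matches 11110xxx → 4-byte sequence.
Byte 1: 0xF0 = 11110000, payload 000 (3 bits).
Byte 2: 0x9F = 10011111 (10xxxxxx ✓), payload 011111.
Byte 3: 0x9A = 10011010 (10xxxxxx ✓), payload 011010.
Byte 4: 0x98 = 10011000 (10xxxxxx ✓), payload 011000.
Concatenate: 000011111011010011000 = 0x1F698 (21 bits → U+1F698).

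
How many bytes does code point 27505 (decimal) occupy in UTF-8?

U+6B71 = 0x6B71. UTF-8 uses 1 byte below 0x80, 2 below 0x800, 3 below 0x10000, 4 up to 0x10FFFF. 0x6B71 is in U+0800–U+FFFF → 3 bytes.

3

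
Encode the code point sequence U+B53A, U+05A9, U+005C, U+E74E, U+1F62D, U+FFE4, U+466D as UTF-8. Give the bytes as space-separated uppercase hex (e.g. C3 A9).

EB 94 BA D6 A9 5C EE 9D 8E F0 9F 98 AD EF BF A4 E4 99 AD

U+B53A: 3-byte form → EB 94 BA.
U+05A9: 2-byte form → D6 A9.
U+005C: 1-byte form → 5C.
U+E74E: 3-byte form → EE 9D 8E.
U+1F62D: 4-byte form → F0 9F 98 AD.
U+FFE4: 3-byte form → EF BF A4.
U+466D: 3-byte form → E4 99 AD.
Concatenated (19 bytes): EB 94 BA D6 A9 5C EE 9D 8E F0 9F 98 AD EF BF A4 E4 99 AD.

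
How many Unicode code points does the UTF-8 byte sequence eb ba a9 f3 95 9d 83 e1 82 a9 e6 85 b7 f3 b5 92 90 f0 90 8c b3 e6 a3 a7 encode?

Byte at offset 0: 0xEB = 11101011 → 3-byte char (#1). Advance 3.
Byte at offset 3: 0xF3 = 11110011 → 4-byte char (#2). Advance 4.
Byte at offset 7: 0xE1 = 11100001 → 3-byte char (#3). Advance 3.
Byte at offset 10: 0xE6 = 11100110 → 3-byte char (#4). Advance 3.
Byte at offset 13: 0xF3 = 11110011 → 4-byte char (#5). Advance 4.
Byte at offset 17: 0xF0 = 11110000 → 4-byte char (#6). Advance 4.
Byte at offset 21: 0xE6 = 11100110 → 3-byte char (#7). Advance 3.
Reached end at offset 24 after 7 code points.

7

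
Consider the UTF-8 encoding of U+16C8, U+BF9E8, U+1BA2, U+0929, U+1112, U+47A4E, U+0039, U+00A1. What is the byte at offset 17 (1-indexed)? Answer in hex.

0xF1

1-indexed offset 17 is 0-indexed offset 16.
U+16C8 → 3-byte form E1 9B 88 at offsets 0–2.
U+BF9E8 → 4-byte form F2 BF A7 A8 at offsets 3–6.
U+1BA2 → 3-byte form E1 AE A2 at offsets 7–9.
U+0929 → 3-byte form E0 A4 A9 at offsets 10–12.
U+1112 → 3-byte form E1 84 92 at offsets 13–15.
U+47A4E → 4-byte form F1 87 A9 8E at offsets 16–19.
Offset 16 falls in char 6's range; it's byte 1 of F1 87 A9 8E = 0xF1.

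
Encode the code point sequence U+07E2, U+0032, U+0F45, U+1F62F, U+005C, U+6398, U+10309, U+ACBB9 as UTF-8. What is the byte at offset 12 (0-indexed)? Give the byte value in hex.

U+07E2 → 2-byte form DF A2 at offsets 0–1.
U+0032 → 1-byte form 32 at offsets 2–2.
U+0F45 → 3-byte form E0 BD 85 at offsets 3–5.
U+1F62F → 4-byte form F0 9F 98 AF at offsets 6–9.
U+005C → 1-byte form 5C at offsets 10–10.
U+6398 → 3-byte form E6 8E 98 at offsets 11–13.
Offset 12 falls in char 6's range; it's byte 2 of E6 8E 98 = 0x8E.

0x8E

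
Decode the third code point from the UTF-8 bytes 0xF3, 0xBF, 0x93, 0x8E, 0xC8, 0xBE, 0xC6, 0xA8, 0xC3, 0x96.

U+01A8

Offset 0: leading byte 0xF3 = 11110011 → 4-byte char #1 = F3 BF 93 8E.
Offset 4: leading byte 0xC8 = 11001000 → 2-byte char #2 = C8 BE.
Offset 6: leading byte 0xC6 = 11000110 → 2-byte char #3 = C6 A8.
Leading byte 0xC6 = 11000110 matches 110xxxxx → 2-byte sequence.
Byte 1: 0xC6 = 11000110, payload 00110 (5 bits).
Byte 2: 0xA8 = 10101000 (10xxxxxx ✓), payload 101000.
Concatenate: 00110101000 = 0x1A8 (11 bits → U+01A8).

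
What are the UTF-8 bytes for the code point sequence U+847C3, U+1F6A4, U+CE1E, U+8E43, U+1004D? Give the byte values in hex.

U+847C3: 4-byte form → F2 84 9F 83.
U+1F6A4: 4-byte form → F0 9F 9A A4.
U+CE1E: 3-byte form → EC B8 9E.
U+8E43: 3-byte form → E8 B9 83.
U+1004D: 4-byte form → F0 90 81 8D.
Concatenated (18 bytes): F2 84 9F 83 F0 9F 9A A4 EC B8 9E E8 B9 83 F0 90 81 8D.

F2 84 9F 83 F0 9F 9A A4 EC B8 9E E8 B9 83 F0 90 81 8D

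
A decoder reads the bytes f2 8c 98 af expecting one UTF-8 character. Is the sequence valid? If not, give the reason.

Leading byte 0xF2 = 11110010 → 4-byte form.
Continuation bytes 0x8C=10001100, 0x98=10011000, 0xAF=10101111 all match 10xxxxxx.
Decoded value 0x8C62F is ≥ 0x10000 (shortest form) and not a surrogate.

valid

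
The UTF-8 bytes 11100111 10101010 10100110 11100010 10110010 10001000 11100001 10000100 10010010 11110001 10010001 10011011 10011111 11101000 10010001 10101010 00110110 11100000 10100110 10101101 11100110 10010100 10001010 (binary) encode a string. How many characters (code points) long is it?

8

Byte at offset 0: 0xE7 = 11100111 → 3-byte char (#1). Advance 3.
Byte at offset 3: 0xE2 = 11100010 → 3-byte char (#2). Advance 3.
Byte at offset 6: 0xE1 = 11100001 → 3-byte char (#3). Advance 3.
Byte at offset 9: 0xF1 = 11110001 → 4-byte char (#4). Advance 4.
Byte at offset 13: 0xE8 = 11101000 → 3-byte char (#5). Advance 3.
Byte at offset 16: 0x36 = 00110110 → 1-byte char (#6). Advance 1.
Byte at offset 17: 0xE0 = 11100000 → 3-byte char (#7). Advance 3.
Byte at offset 20: 0xE6 = 11100110 → 3-byte char (#8). Advance 3.
Reached end at offset 23 after 8 code points.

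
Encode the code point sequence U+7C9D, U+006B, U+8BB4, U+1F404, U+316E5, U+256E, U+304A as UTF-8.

E7 B2 9D 6B E8 AE B4 F0 9F 90 84 F0 B1 9B A5 E2 95 AE E3 81 8A

U+7C9D: 3-byte form → E7 B2 9D.
U+006B: 1-byte form → 6B.
U+8BB4: 3-byte form → E8 AE B4.
U+1F404: 4-byte form → F0 9F 90 84.
U+316E5: 4-byte form → F0 B1 9B A5.
U+256E: 3-byte form → E2 95 AE.
U+304A: 3-byte form → E3 81 8A.
Concatenated (21 bytes): E7 B2 9D 6B E8 AE B4 F0 9F 90 84 F0 B1 9B A5 E2 95 AE E3 81 8A.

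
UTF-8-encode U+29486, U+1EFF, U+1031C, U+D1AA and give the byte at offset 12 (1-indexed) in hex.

1-indexed offset 12 is 0-indexed offset 11.
U+29486 → 4-byte form F0 A9 92 86 at offsets 0–3.
U+1EFF → 3-byte form E1 BB BF at offsets 4–6.
U+1031C → 4-byte form F0 90 8C 9C at offsets 7–10.
U+D1AA → 3-byte form ED 86 AA at offsets 11–13.
Offset 11 falls in char 4's range; it's byte 1 of ED 86 AA = 0xED.

0xED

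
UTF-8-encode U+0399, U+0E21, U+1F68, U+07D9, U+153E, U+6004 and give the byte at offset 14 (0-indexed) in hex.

0x80

U+0399 → 2-byte form CE 99 at offsets 0–1.
U+0E21 → 3-byte form E0 B8 A1 at offsets 2–4.
U+1F68 → 3-byte form E1 BD A8 at offsets 5–7.
U+07D9 → 2-byte form DF 99 at offsets 8–9.
U+153E → 3-byte form E1 94 BE at offsets 10–12.
U+6004 → 3-byte form E6 80 84 at offsets 13–15.
Offset 14 falls in char 6's range; it's byte 2 of E6 80 84 = 0x80.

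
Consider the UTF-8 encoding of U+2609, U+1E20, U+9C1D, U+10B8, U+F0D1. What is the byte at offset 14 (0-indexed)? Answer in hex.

U+2609 → 3-byte form E2 98 89 at offsets 0–2.
U+1E20 → 3-byte form E1 B8 A0 at offsets 3–5.
U+9C1D → 3-byte form E9 B0 9D at offsets 6–8.
U+10B8 → 3-byte form E1 82 B8 at offsets 9–11.
U+F0D1 → 3-byte form EF 83 91 at offsets 12–14.
Offset 14 falls in char 5's range; it's byte 3 of EF 83 91 = 0x91.

0x91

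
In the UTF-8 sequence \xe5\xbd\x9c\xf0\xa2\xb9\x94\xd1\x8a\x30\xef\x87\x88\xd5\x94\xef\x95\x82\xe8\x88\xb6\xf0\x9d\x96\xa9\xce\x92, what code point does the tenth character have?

U+0392

Offset 0: leading byte 0xE5 = 11100101 → 3-byte char #1 = E5 BD 9C.
Offset 3: leading byte 0xF0 = 11110000 → 4-byte char #2 = F0 A2 B9 94.
Offset 7: leading byte 0xD1 = 11010001 → 2-byte char #3 = D1 8A.
Offset 9: leading byte 0x30 = 00110000 → 1-byte char #4 = 30.
Offset 10: leading byte 0xEF = 11101111 → 3-byte char #5 = EF 87 88.
Offset 13: leading byte 0xD5 = 11010101 → 2-byte char #6 = D5 94.
Offset 15: leading byte 0xEF = 11101111 → 3-byte char #7 = EF 95 82.
Offset 18: leading byte 0xE8 = 11101000 → 3-byte char #8 = E8 88 B6.
Offset 21: leading byte 0xF0 = 11110000 → 4-byte char #9 = F0 9D 96 A9.
Offset 25: leading byte 0xCE = 11001110 → 2-byte char #10 = CE 92.
Leading byte 0xCE = 11001110 matches 110xxxxx → 2-byte sequence.
Byte 1: 0xCE = 11001110, payload 01110 (5 bits).
Byte 2: 0x92 = 10010010 (10xxxxxx ✓), payload 010010.
Concatenate: 01110010010 = 0x392 (11 bits → U+0392).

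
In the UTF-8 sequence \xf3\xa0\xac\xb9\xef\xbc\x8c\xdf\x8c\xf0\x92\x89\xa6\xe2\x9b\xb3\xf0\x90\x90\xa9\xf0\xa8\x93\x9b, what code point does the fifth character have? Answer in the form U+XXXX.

Offset 0: leading byte 0xF3 = 11110011 → 4-byte char #1 = F3 A0 AC B9.
Offset 4: leading byte 0xEF = 11101111 → 3-byte char #2 = EF BC 8C.
Offset 7: leading byte 0xDF = 11011111 → 2-byte char #3 = DF 8C.
Offset 9: leading byte 0xF0 = 11110000 → 4-byte char #4 = F0 92 89 A6.
Offset 13: leading byte 0xE2 = 11100010 → 3-byte char #5 = E2 9B B3.
Leading byte 0xE2 = 11100010 matches 1110xxxx → 3-byte sequence.
Byte 1: 0xE2 = 11100010, payload 0010 (4 bits).
Byte 2: 0x9B = 10011011 (10xxxxxx ✓), payload 011011.
Byte 3: 0xB3 = 10110011 (10xxxxxx ✓), payload 110011.
Concatenate: 0010011011110011 = 0x26F3 (16 bits → U+26F3).

U+26F3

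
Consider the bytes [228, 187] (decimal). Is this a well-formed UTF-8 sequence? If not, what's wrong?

invalid (sequence truncated)

Leading byte 0xE4 = 11100100 → 3-byte form, but only 2 bytes are present.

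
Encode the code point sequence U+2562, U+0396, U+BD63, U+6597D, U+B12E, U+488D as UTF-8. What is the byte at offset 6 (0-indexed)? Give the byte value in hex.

U+2562 → 3-byte form E2 95 A2 at offsets 0–2.
U+0396 → 2-byte form CE 96 at offsets 3–4.
U+BD63 → 3-byte form EB B5 A3 at offsets 5–7.
Offset 6 falls in char 3's range; it's byte 2 of EB B5 A3 = 0xB5.

0xB5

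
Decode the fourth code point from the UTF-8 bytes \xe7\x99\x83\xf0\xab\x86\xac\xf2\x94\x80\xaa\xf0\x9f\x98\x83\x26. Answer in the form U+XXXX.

Offset 0: leading byte 0xE7 = 11100111 → 3-byte char #1 = E7 99 83.
Offset 3: leading byte 0xF0 = 11110000 → 4-byte char #2 = F0 AB 86 AC.
Offset 7: leading byte 0xF2 = 11110010 → 4-byte char #3 = F2 94 80 AA.
Offset 11: leading byte 0xF0 = 11110000 → 4-byte char #4 = F0 9F 98 83.
Leading byte 0xF0 = 11110000 matches 11110xxx → 4-byte sequence.
Byte 1: 0xF0 = 11110000, payload 000 (3 bits).
Byte 2: 0x9F = 10011111 (10xxxxxx ✓), payload 011111.
Byte 3: 0x98 = 10011000 (10xxxxxx ✓), payload 011000.
Byte 4: 0x83 = 10000011 (10xxxxxx ✓), payload 000011.
Concatenate: 000011111011000000011 = 0x1F603 (21 bits → U+1F603).

U+1F603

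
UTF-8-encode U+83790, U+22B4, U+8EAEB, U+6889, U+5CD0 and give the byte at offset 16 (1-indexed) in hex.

0xB3

1-indexed offset 16 is 0-indexed offset 15.
U+83790 → 4-byte form F2 83 9E 90 at offsets 0–3.
U+22B4 → 3-byte form E2 8A B4 at offsets 4–6.
U+8EAEB → 4-byte form F2 8E AB AB at offsets 7–10.
U+6889 → 3-byte form E6 A2 89 at offsets 11–13.
U+5CD0 → 3-byte form E5 B3 90 at offsets 14–16.
Offset 15 falls in char 5's range; it's byte 2 of E5 B3 90 = 0xB3.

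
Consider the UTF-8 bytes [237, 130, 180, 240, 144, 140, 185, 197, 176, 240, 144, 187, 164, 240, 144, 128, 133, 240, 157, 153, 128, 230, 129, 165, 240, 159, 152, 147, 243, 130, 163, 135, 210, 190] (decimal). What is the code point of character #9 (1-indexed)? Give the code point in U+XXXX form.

U+C28C7

Offset 0: leading byte 0xED = 11101101 → 3-byte char #1 = ED 82 B4.
Offset 3: leading byte 0xF0 = 11110000 → 4-byte char #2 = F0 90 8C B9.
Offset 7: leading byte 0xC5 = 11000101 → 2-byte char #3 = C5 B0.
Offset 9: leading byte 0xF0 = 11110000 → 4-byte char #4 = F0 90 BB A4.
Offset 13: leading byte 0xF0 = 11110000 → 4-byte char #5 = F0 90 80 85.
Offset 17: leading byte 0xF0 = 11110000 → 4-byte char #6 = F0 9D 99 80.
Offset 21: leading byte 0xE6 = 11100110 → 3-byte char #7 = E6 81 A5.
Offset 24: leading byte 0xF0 = 11110000 → 4-byte char #8 = F0 9F 98 93.
Offset 28: leading byte 0xF3 = 11110011 → 4-byte char #9 = F3 82 A3 87.
Leading byte 0xF3 = 11110011 matches 11110xxx → 4-byte sequence.
Byte 1: 0xF3 = 11110011, payload 011 (3 bits).
Byte 2: 0x82 = 10000010 (10xxxxxx ✓), payload 000010.
Byte 3: 0xA3 = 10100011 (10xxxxxx ✓), payload 100011.
Byte 4: 0x87 = 10000111 (10xxxxxx ✓), payload 000111.
Concatenate: 011000010100011000111 = 0xC28C7 (21 bits → U+C28C7).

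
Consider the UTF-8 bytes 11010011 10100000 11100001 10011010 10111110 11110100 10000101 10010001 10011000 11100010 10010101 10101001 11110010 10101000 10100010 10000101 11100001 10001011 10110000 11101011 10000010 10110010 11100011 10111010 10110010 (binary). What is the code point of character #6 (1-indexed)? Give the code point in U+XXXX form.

U+12F0

Offset 0: leading byte 0xD3 = 11010011 → 2-byte char #1 = D3 A0.
Offset 2: leading byte 0xE1 = 11100001 → 3-byte char #2 = E1 9A BE.
Offset 5: leading byte 0xF4 = 11110100 → 4-byte char #3 = F4 85 91 98.
Offset 9: leading byte 0xE2 = 11100010 → 3-byte char #4 = E2 95 A9.
Offset 12: leading byte 0xF2 = 11110010 → 4-byte char #5 = F2 A8 A2 85.
Offset 16: leading byte 0xE1 = 11100001 → 3-byte char #6 = E1 8B B0.
Leading byte 0xE1 = 11100001 matches 1110xxxx → 3-byte sequence.
Byte 1: 0xE1 = 11100001, payload 0001 (4 bits).
Byte 2: 0x8B = 10001011 (10xxxxxx ✓), payload 001011.
Byte 3: 0xB0 = 10110000 (10xxxxxx ✓), payload 110000.
Concatenate: 0001001011110000 = 0x12F0 (16 bits → U+12F0).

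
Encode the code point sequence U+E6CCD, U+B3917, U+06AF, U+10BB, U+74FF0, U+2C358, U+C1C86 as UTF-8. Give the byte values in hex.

F3 A6 B3 8D F2 B3 A4 97 DA AF E1 82 BB F1 B4 BF B0 F0 AC 8D 98 F3 81 B2 86

U+E6CCD: 4-byte form → F3 A6 B3 8D.
U+B3917: 4-byte form → F2 B3 A4 97.
U+06AF: 2-byte form → DA AF.
U+10BB: 3-byte form → E1 82 BB.
U+74FF0: 4-byte form → F1 B4 BF B0.
U+2C358: 4-byte form → F0 AC 8D 98.
U+C1C86: 4-byte form → F3 81 B2 86.
Concatenated (25 bytes): F3 A6 B3 8D F2 B3 A4 97 DA AF E1 82 BB F1 B4 BF B0 F0 AC 8D 98 F3 81 B2 86.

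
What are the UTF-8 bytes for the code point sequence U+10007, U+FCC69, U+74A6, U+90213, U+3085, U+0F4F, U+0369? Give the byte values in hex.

U+10007: 4-byte form → F0 90 80 87.
U+FCC69: 4-byte form → F3 BC B1 A9.
U+74A6: 3-byte form → E7 92 A6.
U+90213: 4-byte form → F2 90 88 93.
U+3085: 3-byte form → E3 82 85.
U+0F4F: 3-byte form → E0 BD 8F.
U+0369: 2-byte form → CD A9.
Concatenated (23 bytes): F0 90 80 87 F3 BC B1 A9 E7 92 A6 F2 90 88 93 E3 82 85 E0 BD 8F CD A9.

F0 90 80 87 F3 BC B1 A9 E7 92 A6 F2 90 88 93 E3 82 85 E0 BD 8F CD A9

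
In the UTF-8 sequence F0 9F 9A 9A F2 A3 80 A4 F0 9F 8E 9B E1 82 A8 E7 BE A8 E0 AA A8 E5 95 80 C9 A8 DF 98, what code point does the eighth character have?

U+0268

Offset 0: leading byte 0xF0 = 11110000 → 4-byte char #1 = F0 9F 9A 9A.
Offset 4: leading byte 0xF2 = 11110010 → 4-byte char #2 = F2 A3 80 A4.
Offset 8: leading byte 0xF0 = 11110000 → 4-byte char #3 = F0 9F 8E 9B.
Offset 12: leading byte 0xE1 = 11100001 → 3-byte char #4 = E1 82 A8.
Offset 15: leading byte 0xE7 = 11100111 → 3-byte char #5 = E7 BE A8.
Offset 18: leading byte 0xE0 = 11100000 → 3-byte char #6 = E0 AA A8.
Offset 21: leading byte 0xE5 = 11100101 → 3-byte char #7 = E5 95 80.
Offset 24: leading byte 0xC9 = 11001001 → 2-byte char #8 = C9 A8.
Leading byte 0xC9 = 11001001 matches 110xxxxx → 2-byte sequence.
Byte 1: 0xC9 = 11001001, payload 01001 (5 bits).
Byte 2: 0xA8 = 10101000 (10xxxxxx ✓), payload 101000.
Concatenate: 01001101000 = 0x268 (11 bits → U+0268).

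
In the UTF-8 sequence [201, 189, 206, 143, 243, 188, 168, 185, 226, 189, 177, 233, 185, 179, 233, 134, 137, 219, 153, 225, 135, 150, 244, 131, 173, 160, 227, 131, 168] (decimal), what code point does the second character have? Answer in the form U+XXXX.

Offset 0: leading byte 0xC9 = 11001001 → 2-byte char #1 = C9 BD.
Offset 2: leading byte 0xCE = 11001110 → 2-byte char #2 = CE 8F.
Leading byte 0xCE = 11001110 matches 110xxxxx → 2-byte sequence.
Byte 1: 0xCE = 11001110, payload 01110 (5 bits).
Byte 2: 0x8F = 10001111 (10xxxxxx ✓), payload 001111.
Concatenate: 01110001111 = 0x38F (11 bits → U+038F).

U+038F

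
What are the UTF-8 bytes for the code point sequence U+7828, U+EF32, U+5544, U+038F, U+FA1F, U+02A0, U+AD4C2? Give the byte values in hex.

E7 A0 A8 EE BC B2 E5 95 84 CE 8F EF A8 9F CA A0 F2 AD 93 82

U+7828: 3-byte form → E7 A0 A8.
U+EF32: 3-byte form → EE BC B2.
U+5544: 3-byte form → E5 95 84.
U+038F: 2-byte form → CE 8F.
U+FA1F: 3-byte form → EF A8 9F.
U+02A0: 2-byte form → CA A0.
U+AD4C2: 4-byte form → F2 AD 93 82.
Concatenated (20 bytes): E7 A0 A8 EE BC B2 E5 95 84 CE 8F EF A8 9F CA A0 F2 AD 93 82.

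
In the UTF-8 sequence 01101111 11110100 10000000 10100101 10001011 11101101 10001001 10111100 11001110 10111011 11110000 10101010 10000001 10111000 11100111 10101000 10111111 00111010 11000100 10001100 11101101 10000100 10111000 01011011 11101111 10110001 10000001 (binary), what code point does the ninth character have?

U+D138

Offset 0: leading byte 0x6F = 01101111 → 1-byte char #1 = 6F.
Offset 1: leading byte 0xF4 = 11110100 → 4-byte char #2 = F4 80 A5 8B.
Offset 5: leading byte 0xED = 11101101 → 3-byte char #3 = ED 89 BC.
Offset 8: leading byte 0xCE = 11001110 → 2-byte char #4 = CE BB.
Offset 10: leading byte 0xF0 = 11110000 → 4-byte char #5 = F0 AA 81 B8.
Offset 14: leading byte 0xE7 = 11100111 → 3-byte char #6 = E7 A8 BF.
Offset 17: leading byte 0x3A = 00111010 → 1-byte char #7 = 3A.
Offset 18: leading byte 0xC4 = 11000100 → 2-byte char #8 = C4 8C.
Offset 20: leading byte 0xED = 11101101 → 3-byte char #9 = ED 84 B8.
Leading byte 0xED = 11101101 matches 1110xxxx → 3-byte sequence.
Byte 1: 0xED = 11101101, payload 1101 (4 bits).
Byte 2: 0x84 = 10000100 (10xxxxxx ✓), payload 000100.
Byte 3: 0xB8 = 10111000 (10xxxxxx ✓), payload 111000.
Concatenate: 1101000100111000 = 0xD138 (16 bits → U+D138).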